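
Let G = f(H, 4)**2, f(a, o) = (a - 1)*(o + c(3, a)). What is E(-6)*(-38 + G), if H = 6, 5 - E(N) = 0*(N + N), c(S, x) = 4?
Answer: 7810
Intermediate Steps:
E(N) = 5 (E(N) = 5 - 0*(N + N) = 5 - 0*2*N = 5 - 1*0 = 5 + 0 = 5)
f(a, o) = (-1 + a)*(4 + o) (f(a, o) = (a - 1)*(o + 4) = (-1 + a)*(4 + o))
G = 1600 (G = (-4 - 1*4 + 4*6 + 6*4)**2 = (-4 - 4 + 24 + 24)**2 = 40**2 = 1600)
E(-6)*(-38 + G) = 5*(-38 + 1600) = 5*1562 = 7810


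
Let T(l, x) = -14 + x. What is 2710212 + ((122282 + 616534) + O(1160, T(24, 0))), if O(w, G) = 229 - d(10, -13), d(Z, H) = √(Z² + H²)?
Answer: 3449257 - √269 ≈ 3.4492e+6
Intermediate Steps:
d(Z, H) = √(H² + Z²)
O(w, G) = 229 - √269 (O(w, G) = 229 - √((-13)² + 10²) = 229 - √(169 + 100) = 229 - √269)
2710212 + ((122282 + 616534) + O(1160, T(24, 0))) = 2710212 + ((122282 + 616534) + (229 - √269)) = 2710212 + (738816 + (229 - √269)) = 2710212 + (739045 - √269) = 3449257 - √269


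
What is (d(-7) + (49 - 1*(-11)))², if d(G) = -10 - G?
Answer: 3249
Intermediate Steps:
(d(-7) + (49 - 1*(-11)))² = ((-10 - 1*(-7)) + (49 - 1*(-11)))² = ((-10 + 7) + (49 + 11))² = (-3 + 60)² = 57² = 3249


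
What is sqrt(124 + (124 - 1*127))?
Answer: 11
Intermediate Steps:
sqrt(124 + (124 - 1*127)) = sqrt(124 + (124 - 127)) = sqrt(124 - 3) = sqrt(121) = 11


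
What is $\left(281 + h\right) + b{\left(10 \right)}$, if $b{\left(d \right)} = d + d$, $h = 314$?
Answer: $615$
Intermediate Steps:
$b{\left(d \right)} = 2 d$
$\left(281 + h\right) + b{\left(10 \right)} = \left(281 + 314\right) + 2 \cdot 10 = 595 + 20 = 615$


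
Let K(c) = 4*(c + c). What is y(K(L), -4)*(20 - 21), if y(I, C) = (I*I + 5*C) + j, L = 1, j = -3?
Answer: -41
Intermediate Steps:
K(c) = 8*c (K(c) = 4*(2*c) = 8*c)
y(I, C) = -3 + I² + 5*C (y(I, C) = (I*I + 5*C) - 3 = (I² + 5*C) - 3 = -3 + I² + 5*C)
y(K(L), -4)*(20 - 21) = (-3 + (8*1)² + 5*(-4))*(20 - 21) = (-3 + 8² - 20)*(-1) = (-3 + 64 - 20)*(-1) = 41*(-1) = -41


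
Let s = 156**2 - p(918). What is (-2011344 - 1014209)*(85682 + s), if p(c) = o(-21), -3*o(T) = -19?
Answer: -998538384355/3 ≈ -3.3285e+11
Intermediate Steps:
o(T) = 19/3 (o(T) = -1/3*(-19) = 19/3)
p(c) = 19/3
s = 72989/3 (s = 156**2 - 1*19/3 = 24336 - 19/3 = 72989/3 ≈ 24330.)
(-2011344 - 1014209)*(85682 + s) = (-2011344 - 1014209)*(85682 + 72989/3) = -3025553*330035/3 = -998538384355/3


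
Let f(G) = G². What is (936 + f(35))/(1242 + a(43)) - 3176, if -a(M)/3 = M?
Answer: -3532727/1113 ≈ -3174.1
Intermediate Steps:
a(M) = -3*M
(936 + f(35))/(1242 + a(43)) - 3176 = (936 + 35²)/(1242 - 3*43) - 3176 = (936 + 1225)/(1242 - 129) - 3176 = 2161/1113 - 3176 = -3532727/1113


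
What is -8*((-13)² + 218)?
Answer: -3096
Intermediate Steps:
-8*((-13)² + 218) = -8*(169 + 218) = -8*387 = -3096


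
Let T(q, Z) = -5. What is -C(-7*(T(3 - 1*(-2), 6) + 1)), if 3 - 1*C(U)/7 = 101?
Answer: 686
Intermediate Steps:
C(U) = -686 (C(U) = 21 - 7*101 = 21 - 707 = -686)
-C(-7*(T(3 - 1*(-2), 6) + 1)) = -1*(-686) = 686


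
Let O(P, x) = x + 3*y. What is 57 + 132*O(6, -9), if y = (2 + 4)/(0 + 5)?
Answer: -3279/5 ≈ -655.80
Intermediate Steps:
y = 6/5 ≈ 1.2000
O(P, x) = 18/5 + x (O(P, x) = x + 3*(6/5) = x + 18/5 = 18/5 + x)
57 + 132*O(6, -9) = 57 + 132*(18/5 - 9) = 57 + 132*(-27/5) = 57 - 3564/5 = -3279/5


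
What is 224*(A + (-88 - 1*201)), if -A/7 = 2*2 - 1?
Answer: -69440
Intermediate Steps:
A = -21 (A = -7*(2*2 - 1) = -7*(4 - 1) = -7*3 = -21)
224*(A + (-88 - 1*201)) = 224*(-21 + (-88 - 1*201)) = 224*(-21 + (-88 - 201)) = 224*(-21 - 289) = 224*(-310) = -69440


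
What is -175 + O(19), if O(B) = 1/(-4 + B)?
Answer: -2624/15 ≈ -174.93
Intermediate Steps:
-175 + O(19) = -175 + 1/(-4 + 19) = -175 + 1/15 = -2624/15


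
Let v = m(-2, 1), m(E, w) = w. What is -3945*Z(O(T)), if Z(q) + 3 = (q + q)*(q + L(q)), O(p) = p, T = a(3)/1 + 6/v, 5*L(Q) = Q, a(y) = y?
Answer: -755073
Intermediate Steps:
v = 1
L(Q) = Q/5
T = 9 (T = 3/1 + 6/1 = 3*1 + 6*1 = 3 + 6 = 9)
Z(q) = -3 + 12*q²/5 (Z(q) = -3 + (q + q)*(q + q/5) = -3 + (2*q)*(6*q/5) = -3 + 12*q²/5)
-3945*Z(O(T)) = -3945*(-3 + (12/5)*9²) = -3945*(-3 + (12/5)*81) = -3945*(-3 + 972/5) = -3945*957/5 = -755073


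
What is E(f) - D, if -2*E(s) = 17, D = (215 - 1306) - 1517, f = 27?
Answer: 5199/2 ≈ 2599.5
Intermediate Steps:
D = -2608 (D = -1091 - 1517 = -2608)
E(s) = -17/2 (E(s) = -½*17 = -17/2)
E(f) - D = -17/2 - 1*(-2608) = -17/2 + 2608 = 5199/2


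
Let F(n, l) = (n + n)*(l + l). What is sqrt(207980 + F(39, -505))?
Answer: 20*sqrt(323) ≈ 359.44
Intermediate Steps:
F(n, l) = 4*l*n (F(n, l) = (2*n)*(2*l) = 4*l*n)
sqrt(207980 + F(39, -505)) = sqrt(207980 + 4*(-505)*39) = sqrt(207980 - 78780) = sqrt(129200) = 20*sqrt(323)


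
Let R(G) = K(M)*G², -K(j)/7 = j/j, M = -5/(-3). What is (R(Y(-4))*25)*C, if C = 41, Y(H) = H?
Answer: -114800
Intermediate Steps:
M = 5/3 (M = -5*(-⅓) = 5/3 ≈ 1.6667)
K(j) = -7 (K(j) = -7*j/j = -7*1 = -7)
R(G) = -7*G²
(R(Y(-4))*25)*C = (-7*(-4)²*25)*41 = (-7*16*25)*41 = -112*25*41 = -2800*41 = -114800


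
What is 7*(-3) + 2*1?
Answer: -19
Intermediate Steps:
7*(-3) + 2*1 = -21 + 2 = -19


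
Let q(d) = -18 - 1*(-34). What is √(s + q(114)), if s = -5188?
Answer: 2*I*√1293 ≈ 71.917*I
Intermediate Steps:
q(d) = 16 (q(d) = -18 + 34 = 16)
√(s + q(114)) = √(-5188 + 16) = √(-5172) = 2*I*√1293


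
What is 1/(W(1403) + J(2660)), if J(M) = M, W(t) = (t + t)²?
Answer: 1/7876296 ≈ 1.2696e-7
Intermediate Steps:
W(t) = 4*t² (W(t) = (2*t)² = 4*t²)
1/(W(1403) + J(2660)) = 1/(4*1403² + 2660) = 1/(4*1968409 + 2660) = 1/(7873636 + 2660) = 1/7876296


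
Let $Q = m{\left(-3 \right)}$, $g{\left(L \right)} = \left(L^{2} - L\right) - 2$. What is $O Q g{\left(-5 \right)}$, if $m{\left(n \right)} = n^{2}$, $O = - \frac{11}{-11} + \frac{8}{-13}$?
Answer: $\frac{1260}{13} \approx 96.923$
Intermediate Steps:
$g{\left(L \right)} = -2 + L^{2} - L$
$O = \frac{5}{13}$ ($O = \left(-11\right) \left(- \frac{1}{11}\right) + 8 \left(- \frac{1}{13}\right) = 1 - \frac{8}{13} = \frac{5}{13} \approx 0.38462$)
$Q = 9$ ($Q = \left(-3\right)^{2} = 9$)
$O Q g{\left(-5 \right)} = \frac{5}{13} \cdot 9 \left(-2 + \left(-5\right)^{2} - -5\right) = \frac{45 \left(-2 + 25 + 5\right)}{13} = \frac{45}{13} \cdot 28 = \frac{1260}{13}$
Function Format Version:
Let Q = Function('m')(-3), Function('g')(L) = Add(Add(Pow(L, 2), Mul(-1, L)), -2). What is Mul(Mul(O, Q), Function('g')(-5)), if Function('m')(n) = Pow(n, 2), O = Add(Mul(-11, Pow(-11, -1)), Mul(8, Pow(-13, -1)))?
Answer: Rational(1260, 13) ≈ 96.923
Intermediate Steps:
Function('g')(L) = Add(-2, Pow(L, 2), Mul(-1, L))
O = Rational(5, 13) (O = Add(Mul(-11, Rational(-1, 11)), Mul(8, Rational(-1, 13))) = Add(1, Rational(-8, 13)) = Rational(5, 13) ≈ 0.38462)
Q = 9 (Q = Pow(-3, 2) = 9)
Mul(Mul(O, Q), Function('g')(-5)) = Mul(Mul(Rational(5, 13), 9), Add(-2, Pow(-5, 2), Mul(-1, -5))) = Mul(Rational(45, 13), Add(-2, 25, 5)) = Mul(Rational(45, 13), 28) = Rational(1260, 13)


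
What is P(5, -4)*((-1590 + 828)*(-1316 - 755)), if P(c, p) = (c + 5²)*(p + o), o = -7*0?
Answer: -189372240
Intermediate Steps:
o = 0
P(c, p) = p*(25 + c) (P(c, p) = (c + 5²)*(p + 0) = (c + 25)*p = (25 + c)*p = p*(25 + c))
P(5, -4)*((-1590 + 828)*(-1316 - 755)) = (-4*(25 + 5))*((-1590 + 828)*(-1316 - 755)) = (-4*30)*(-762*(-2071)) = -120*1578102 = -189372240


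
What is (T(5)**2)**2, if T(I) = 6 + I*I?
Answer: 923521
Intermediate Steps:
T(I) = 6 + I**2
(T(5)**2)**2 = ((6 + 5**2)**2)**2 = ((6 + 25)**2)**2 = (31**2)**2 = 961**2 = 923521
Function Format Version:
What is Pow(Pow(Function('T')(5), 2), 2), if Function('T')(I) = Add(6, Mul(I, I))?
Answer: 923521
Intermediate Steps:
Function('T')(I) = Add(6, Pow(I, 2))
Pow(Pow(Function('T')(5), 2), 2) = Pow(Pow(Add(6, Pow(5, 2)), 2), 2) = Pow(Pow(Add(6, 25), 2), 2) = Pow(Pow(31, 2), 2) = Pow(961, 2) = 923521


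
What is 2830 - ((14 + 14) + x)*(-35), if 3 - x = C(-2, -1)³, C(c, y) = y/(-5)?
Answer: 97868/25 ≈ 3914.7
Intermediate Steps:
C(c, y) = -y/5 (C(c, y) = y*(-⅕) = -y/5)
x = 374/125 (x = 3 - (-⅕*(-1))³ = 3 - (⅕)³ = 3 - 1*1/125 = 3 - 1/125 = 374/125 ≈ 2.9920)
2830 - ((14 + 14) + x)*(-35) = 2830 - ((14 + 14) + 374/125)*(-35) = 2830 - (28 + 374/125)*(-35) = 2830 - 3874*(-35)/125 = 2830 - 1*(-27118/25) = 2830 + 27118/25 = 97868/25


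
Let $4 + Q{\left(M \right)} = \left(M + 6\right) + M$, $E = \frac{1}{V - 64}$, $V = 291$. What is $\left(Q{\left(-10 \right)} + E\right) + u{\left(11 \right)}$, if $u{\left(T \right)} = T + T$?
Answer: $\frac{909}{227} \approx 4.0044$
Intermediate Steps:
$u{\left(T \right)} = 2 T$
$E = \frac{1}{227}$ ($E = \frac{1}{291 - 64} = \frac{1}{227} \approx 0.0044053$)
$Q{\left(M \right)} = 2 + 2 M$ ($Q{\left(M \right)} = -4 + \left(\left(M + 6\right) + M\right) = -4 + \left(\left(6 + M\right) + M\right) = -4 + \left(6 + 2 M\right) = 2 + 2 M$)
$\left(Q{\left(-10 \right)} + E\right) + u{\left(11 \right)} = \left(\left(2 + 2 \left(-10\right)\right) + \frac{1}{227}\right) + 2 \cdot 11 = \left(\left(2 - 20\right) + \frac{1}{227}\right) + 22 = \left(-18 + \frac{1}{227}\right) + 22 = - \frac{4085}{227} + 22 = \frac{909}{227}$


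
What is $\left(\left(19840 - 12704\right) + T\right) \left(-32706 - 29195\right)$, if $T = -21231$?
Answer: $872494595$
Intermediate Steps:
$\left(\left(19840 - 12704\right) + T\right) \left(-32706 - 29195\right) = \left(\left(19840 - 12704\right) - 21231\right) \left(-32706 - 29195\right) = \left(\left(19840 - 12704\right) - 21231\right) \left(-61901\right) = \left(7136 - 21231\right) \left(-61901\right) = \left(-14095\right) \left(-61901\right) = 872494595$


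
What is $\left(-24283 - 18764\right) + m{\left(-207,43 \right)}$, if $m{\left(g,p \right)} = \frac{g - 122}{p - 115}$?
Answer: $- \frac{3099055}{72} \approx -43042.0$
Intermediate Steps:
$m{\left(g,p \right)} = \frac{-122 + g}{-115 + p}$ ($m{\left(g,p \right)} = \frac{-122 + g}{p - 115} = \frac{-122 + g}{-115 + p}$)
$\left(-24283 - 18764\right) + m{\left(-207,43 \right)} = \left(-24283 - 18764\right) + \frac{-122 - 207}{-115 + 43} = \left(-24283 - 18764\right) + \frac{1}{-72} \left(-329\right) = -43047 - - \frac{329}{72} = -43047 + \frac{329}{72} = - \frac{3099055}{72}$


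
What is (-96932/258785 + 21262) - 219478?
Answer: -51295424492/258785 ≈ -1.9822e+5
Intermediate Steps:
(-96932/258785 + 21262) - 219478 = 5502189738/258785 - 219478 = -51295424492/258785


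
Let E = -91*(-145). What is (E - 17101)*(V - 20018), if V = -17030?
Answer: 144709488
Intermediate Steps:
E = 13195
(E - 17101)*(V - 20018) = (13195 - 17101)*(-17030 - 20018) = -3906*(-37048) = 144709488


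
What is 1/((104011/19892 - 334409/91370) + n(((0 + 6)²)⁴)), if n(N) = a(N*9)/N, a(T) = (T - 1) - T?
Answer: 381594486862080/598661365408879 ≈ 0.63741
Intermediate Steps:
a(T) = -1 (a(T) = (-1 + T) - T = -1)
n(N) = -1/N
1/((104011/19892 - 334409/91370) + n(((0 + 6)²)⁴)) = 1/((104011/19892 - 334409/91370) - 1/(((0 + 6)²)⁴)) = 1/((104011*(1/19892) - 334409*1/91370) - 1/((6²)⁴)) = 1/((104011/19892 - 334409/91370) - 1/(36⁴)) = 1/(1425710621/908766020 - 1/1679616) = 1/(598661365408879/381594486862080) = 381594486862080/598661365408879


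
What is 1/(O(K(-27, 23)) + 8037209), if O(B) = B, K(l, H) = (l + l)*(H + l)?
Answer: 1/8037425 ≈ 1.2442e-7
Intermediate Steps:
K(l, H) = 2*l*(H + l) (K(l, H) = (2*l)*(H + l) = 2*l*(H + l))
1/(O(K(-27, 23)) + 8037209) = 1/(2*(-27)*(23 - 27) + 8037209) = 1/(2*(-27)*(-4) + 8037209) = 1/(216 + 8037209) = 1/8037425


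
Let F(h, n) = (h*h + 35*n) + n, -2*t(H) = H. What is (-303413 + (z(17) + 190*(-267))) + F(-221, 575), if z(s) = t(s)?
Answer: -569221/2 ≈ -2.8461e+5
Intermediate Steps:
t(H) = -H/2
F(h, n) = h**2 + 36*n (F(h, n) = (h**2 + 35*n) + n = h**2 + 36*n)
z(s) = -s/2
(-303413 + (z(17) + 190*(-267))) + F(-221, 575) = (-303413 + (-1/2*17 + 190*(-267))) + ((-221)**2 + 36*575) = (-303413 + (-17/2 - 50730)) + (48841 + 20700) = (-303413 - 101477/2) + 69541 = -708303/2 + 69541 = -569221/2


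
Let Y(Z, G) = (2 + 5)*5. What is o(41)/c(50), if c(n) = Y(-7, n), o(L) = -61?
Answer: -61/35 ≈ -1.7429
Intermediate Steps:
Y(Z, G) = 35 (Y(Z, G) = 7*5 = 35)
c(n) = 35
o(41)/c(50) = -61/35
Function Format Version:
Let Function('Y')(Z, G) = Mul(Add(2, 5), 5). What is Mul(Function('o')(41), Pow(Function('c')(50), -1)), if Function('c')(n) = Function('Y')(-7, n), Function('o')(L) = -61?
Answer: Rational(-61, 35) ≈ -1.7429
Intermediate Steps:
Function('Y')(Z, G) = 35 (Function('Y')(Z, G) = Mul(7, 5) = 35)
Function('c')(n) = 35
Mul(Function('o')(41), Pow(Function('c')(50), -1)) = Mul(-61, Pow(35, -1)) = Mul(-61, Rational(1, 35)) = Rational(-61, 35)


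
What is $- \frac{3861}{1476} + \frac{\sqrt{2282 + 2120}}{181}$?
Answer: $- \frac{429}{164} + \frac{\sqrt{4402}}{181} \approx -2.2493$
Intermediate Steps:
$- \frac{3861}{1476} + \frac{\sqrt{2282 + 2120}}{181} = \left(-3861\right) \frac{1}{1476} + \sqrt{4402} \cdot \frac{1}{181} = - \frac{429}{164} + \frac{\sqrt{4402}}{181}$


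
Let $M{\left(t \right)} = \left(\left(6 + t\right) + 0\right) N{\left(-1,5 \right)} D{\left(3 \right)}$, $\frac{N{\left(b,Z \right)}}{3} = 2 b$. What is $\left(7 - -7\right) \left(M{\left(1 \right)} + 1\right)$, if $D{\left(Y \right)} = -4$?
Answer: $2366$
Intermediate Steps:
$N{\left(b,Z \right)} = 6 b$ ($N{\left(b,Z \right)} = 3 \cdot 2 b = 6 b$)
$M{\left(t \right)} = 144 + 24 t$ ($M{\left(t \right)} = \left(\left(6 + t\right) + 0\right) 6 \left(-1\right) \left(-4\right) = \left(6 + t\right) \left(-6\right) \left(-4\right) = \left(-36 - 6 t\right) \left(-4\right) = 144 + 24 t$)
$\left(7 - -7\right) \left(M{\left(1 \right)} + 1\right) = \left(7 - -7\right) \left(\left(144 + 24 \cdot 1\right) + 1\right) = \left(7 + 7\right) \left(\left(144 + 24\right) + 1\right) = 14 \left(168 + 1\right) = 14 \cdot 169 = 2366$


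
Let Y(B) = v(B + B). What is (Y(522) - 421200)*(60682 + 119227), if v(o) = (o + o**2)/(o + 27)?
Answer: -8995734256220/119 ≈ -7.5594e+10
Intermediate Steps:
v(o) = (o + o**2)/(27 + o)
Y(B) = 2*B*(1 + 2*B)/(27 + 2*B) (Y(B) = (B + B)*(1 + (B + B))/(27 + (B + B)) = (2*B)*(1 + 2*B)/(27 + 2*B) = 2*B*(1 + 2*B)/(27 + 2*B))
(Y(522) - 421200)*(60682 + 119227) = (2*522*(1 + 2*522)/(27 + 2*522) - 421200)*(60682 + 119227) = (2*522*(1 + 1044)/(27 + 1044) - 421200)*179909 = (2*522*1045/1071 - 421200)*179909 = (2*522*(1/1071)*1045 - 421200)*179909 = (121220/119 - 421200)*179909 = -50001580/119*179909 = -8995734256220/119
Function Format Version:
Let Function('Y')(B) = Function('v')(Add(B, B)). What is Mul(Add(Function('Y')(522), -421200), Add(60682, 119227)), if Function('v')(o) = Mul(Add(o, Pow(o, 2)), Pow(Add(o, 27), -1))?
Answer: Rational(-8995734256220, 119) ≈ -7.5594e+10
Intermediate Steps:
Function('v')(o) = Mul(Pow(Add(27, o), -1), Add(o, Pow(o, 2))) (Function('v')(o) = Mul(Add(o, Pow(o, 2)), Pow(Add(27, o), -1)) = Mul(Pow(Add(27, o), -1), Add(o, Pow(o, 2))))
Function('Y')(B) = Mul(2, B, Pow(Add(27, Mul(2, B)), -1), Add(1, Mul(2, B))) (Function('Y')(B) = Mul(Add(B, B), Pow(Add(27, Add(B, B)), -1), Add(1, Add(B, B))) = Mul(Mul(2, B), Pow(Add(27, Mul(2, B)), -1), Add(1, Mul(2, B))) = Mul(2, B, Pow(Add(27, Mul(2, B)), -1), Add(1, Mul(2, B))))
Mul(Add(Function('Y')(522), -421200), Add(60682, 119227)) = Mul(Add(Mul(2, 522, Pow(Add(27, Mul(2, 522)), -1), Add(1, Mul(2, 522))), -421200), Add(60682, 119227)) = Mul(Add(Mul(2, 522, Pow(Add(27, 1044), -1), Add(1, 1044)), -421200), 179909) = Mul(Add(Mul(2, 522, Pow(1071, -1), 1045), -421200), 179909) = Mul(Add(Mul(2, 522, Rational(1, 1071), 1045), -421200), 179909) = Mul(Add(Rational(121220, 119), -421200), 179909) = Mul(Rational(-50001580, 119), 179909) = Rational(-8995734256220, 119)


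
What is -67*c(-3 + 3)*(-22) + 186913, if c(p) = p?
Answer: 186913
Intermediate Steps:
-67*c(-3 + 3)*(-22) + 186913 = -67*(-3 + 3)*(-22) + 186913 = -67*0*(-22) + 186913 = 0*(-22) + 186913 = 0 + 186913 = 186913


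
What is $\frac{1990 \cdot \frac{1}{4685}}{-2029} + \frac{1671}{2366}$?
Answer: $\frac{3175918415}{4498175318} \approx 0.70605$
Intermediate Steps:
$\frac{1990 \cdot \frac{1}{4685}}{-2029} + \frac{1671}{2366} = 1990 \cdot \frac{1}{4685} \left(- \frac{1}{2029}\right) + 1671 \cdot \frac{1}{2366} = \frac{398}{937} \left(- \frac{1}{2029}\right) + \frac{1671}{2366} = - \frac{398}{1901173} + \frac{1671}{2366} = \frac{3175918415}{4498175318}$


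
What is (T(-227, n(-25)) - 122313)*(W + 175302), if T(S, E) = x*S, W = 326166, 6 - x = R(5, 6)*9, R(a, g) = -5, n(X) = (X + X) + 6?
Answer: -67141550520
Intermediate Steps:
n(X) = 6 + 2*X (n(X) = 2*X + 6 = 6 + 2*X)
x = 51 (x = 6 - (-5)*9 = 6 - 1*(-45) = 6 + 45 = 51)
T(S, E) = 51*S
(T(-227, n(-25)) - 122313)*(W + 175302) = (51*(-227) - 122313)*(326166 + 175302) = (-11577 - 122313)*501468 = -133890*501468 = -67141550520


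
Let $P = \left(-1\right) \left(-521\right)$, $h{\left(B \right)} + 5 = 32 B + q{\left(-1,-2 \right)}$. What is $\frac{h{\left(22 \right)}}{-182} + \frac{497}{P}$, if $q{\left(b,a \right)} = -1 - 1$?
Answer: $- \frac{272683}{94822} \approx -2.8757$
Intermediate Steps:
$q{\left(b,a \right)} = -2$ ($q{\left(b,a \right)} = -1 - 1 = -2$)
$h{\left(B \right)} = -7 + 32 B$ ($h{\left(B \right)} = -5 + \left(32 B - 2\right) = -5 + \left(-2 + 32 B\right) = -7 + 32 B$)
$P = 521$
$\frac{h{\left(22 \right)}}{-182} + \frac{497}{P} = \frac{-7 + 32 \cdot 22}{-182} + \frac{497}{521} = \left(-7 + 704\right) \left(- \frac{1}{182}\right) + 497 \cdot \frac{1}{521} = 697 \left(- \frac{1}{182}\right) + \frac{497}{521} = - \frac{697}{182} + \frac{497}{521} = - \frac{272683}{94822}$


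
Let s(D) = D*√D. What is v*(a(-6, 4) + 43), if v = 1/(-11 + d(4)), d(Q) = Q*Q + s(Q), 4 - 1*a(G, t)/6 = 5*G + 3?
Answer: 229/13 ≈ 17.615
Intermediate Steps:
s(D) = D^(3/2)
a(G, t) = 6 - 30*G (a(G, t) = 24 - 6*(5*G + 3) = 24 - 6*(3 + 5*G) = 24 + (-18 - 30*G) = 6 - 30*G)
d(Q) = Q² + Q^(3/2) (d(Q) = Q*Q + Q^(3/2) = Q² + Q^(3/2))
v = 1/13 (v = 1/(-11 + (4² + 4^(3/2))) = 1/(-11 + (16 + 8)) = 1/(-11 + 24) = 1/13 ≈ 0.076923)
v*(a(-6, 4) + 43) = ((6 - 30*(-6)) + 43)/13 = ((6 + 180) + 43)/13 = (186 + 43)/13 = (1/13)*229 = 229/13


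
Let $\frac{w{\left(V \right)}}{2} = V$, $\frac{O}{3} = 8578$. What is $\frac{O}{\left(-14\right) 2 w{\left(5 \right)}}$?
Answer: $- \frac{12867}{140} \approx -91.907$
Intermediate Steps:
$O = 25734$ ($O = 3 \cdot 8578 = 25734$)
$w{\left(V \right)} = 2 V$
$\frac{O}{\left(-14\right) 2 w{\left(5 \right)}} = \frac{25734}{\left(-14\right) 2 \cdot 2 \cdot 5} = \frac{25734}{\left(-28\right) 10} = \frac{25734}{-280} = 25734 \left(- \frac{1}{280}\right) = - \frac{12867}{140}$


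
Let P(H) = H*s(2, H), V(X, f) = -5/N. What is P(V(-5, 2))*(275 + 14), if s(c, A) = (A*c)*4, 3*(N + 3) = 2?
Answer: 520200/49 ≈ 10616.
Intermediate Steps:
N = -7/3 (N = -3 + (⅓)*2 = -3 + ⅔ = -7/3 ≈ -2.3333)
s(c, A) = 4*A*c
V(X, f) = 15/7 (V(X, f) = -5/(-7/3) = -5*(-3/7) = 15/7)
P(H) = 8*H² (P(H) = H*(4*H*2) = H*(8*H) = 8*H²)
P(V(-5, 2))*(275 + 14) = (8*(15/7)²)*(275 + 14) = (8*(225/49))*289 = (1800/49)*289 = 520200/49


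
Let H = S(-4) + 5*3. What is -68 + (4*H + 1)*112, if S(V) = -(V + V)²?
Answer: -21908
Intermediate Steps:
S(V) = -4*V² (S(V) = -(2*V)² = -4*V²)
H = -49 (H = -4*(-4)² + 5*3 = -4*16 + 15 = -64 + 15 = -49)
-68 + (4*H + 1)*112 = -68 + (4*(-49) + 1)*112 = -68 + (-196 + 1)*112 = -68 - 195*112 = -68 - 21840 = -21908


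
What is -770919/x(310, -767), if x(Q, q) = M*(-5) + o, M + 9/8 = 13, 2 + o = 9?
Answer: 6167352/419 ≈ 14719.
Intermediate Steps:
o = 7 (o = -2 + 9 = 7)
M = 95/8 (M = -9/8 + 13 = 95/8 ≈ 11.875)
x(Q, q) = -419/8 (x(Q, q) = (95/8)*(-5) + 7 = -475/8 + 7 = -419/8)
-770919/x(310, -767) = -770919/(-419/8) = -770919*(-8/419) = 6167352/419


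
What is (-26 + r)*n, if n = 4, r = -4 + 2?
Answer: -112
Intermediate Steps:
r = -2
(-26 + r)*n = (-26 - 2)*4 = -28*4 = -112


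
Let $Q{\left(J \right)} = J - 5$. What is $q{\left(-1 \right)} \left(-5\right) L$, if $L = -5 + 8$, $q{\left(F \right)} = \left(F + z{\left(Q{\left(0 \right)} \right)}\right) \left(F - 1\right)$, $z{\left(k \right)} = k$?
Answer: $-180$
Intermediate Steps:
$Q{\left(J \right)} = -5 + J$
$q{\left(F \right)} = \left(-1 + F\right) \left(-5 + F\right)$ ($q{\left(F \right)} = \left(F + \left(-5 + 0\right)\right) \left(F - 1\right) = \left(F - 5\right) \left(-1 + F\right) = \left(-5 + F\right) \left(-1 + F\right) = \left(-1 + F\right) \left(-5 + F\right)$)
$L = 3$
$q{\left(-1 \right)} \left(-5\right) L = \left(5 + \left(-1\right)^{2} - -6\right) \left(-5\right) 3 = \left(5 + 1 + 6\right) \left(-5\right) 3 = 12 \left(-5\right) 3 = \left(-60\right) 3 = -180$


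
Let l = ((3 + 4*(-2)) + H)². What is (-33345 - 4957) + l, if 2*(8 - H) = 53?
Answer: -150999/4 ≈ -37750.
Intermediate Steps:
H = -37/2 (H = 8 - ½*53 = 8 - 53/2 = -37/2 ≈ -18.500)
l = 2209/4 (l = ((3 + 4*(-2)) - 37/2)² = ((3 - 8) - 37/2)² = (-5 - 37/2)² = (-47/2)² = 2209/4 ≈ 552.25)
(-33345 - 4957) + l = (-33345 - 4957) + 2209/4 = -38302 + 2209/4 = -150999/4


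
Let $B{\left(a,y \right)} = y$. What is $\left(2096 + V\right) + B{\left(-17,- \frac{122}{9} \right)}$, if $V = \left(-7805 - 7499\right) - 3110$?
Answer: $- \frac{146984}{9} \approx -16332.0$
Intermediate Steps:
$V = -18414$ ($V = -15304 - 3110 = -18414$)
$\left(2096 + V\right) + B{\left(-17,- \frac{122}{9} \right)} = \left(2096 - 18414\right) - \frac{122}{9} = -16318 - \frac{122}{9} = - \frac{146984}{9}$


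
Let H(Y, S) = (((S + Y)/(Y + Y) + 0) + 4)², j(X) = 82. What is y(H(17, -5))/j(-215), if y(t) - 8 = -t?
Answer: -1582/11849 ≈ -0.13351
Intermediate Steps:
H(Y, S) = (4 + (S + Y)/(2*Y))² (H(Y, S) = (((S + Y)/((2*Y)) + 0) + 4)² = (((S + Y)*(1/(2*Y)) + 0) + 4)² = (((S + Y)/(2*Y) + 0) + 4)² = ((S + Y)/(2*Y) + 4)² = (4 + (S + Y)/(2*Y))²)
y(t) = 8 - t
y(H(17, -5))/j(-215) = (8 - (-5 + 9*17)²/(4*17²))/82 = (8 - (-5 + 153)²/(4*289))*(1/82) = (8 - 148²/(4*289))*(1/82) = (8 - 21904/(4*289))*(1/82) = (8 - 1*5476/289)*(1/82) = (8 - 5476/289)*(1/82) = -3164/289*1/82 = -1582/11849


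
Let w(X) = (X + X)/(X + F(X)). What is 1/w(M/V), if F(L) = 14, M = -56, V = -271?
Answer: 275/8 ≈ 34.375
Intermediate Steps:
w(X) = 2*X/(14 + X) (w(X) = (X + X)/(X + 14) = (2*X)/(14 + X) = 2*X/(14 + X))
1/w(M/V) = 1/(2*(-56/(-271))/(14 - 56/(-271))) = 1/(2*(-56*(-1/271))/(14 - 56*(-1/271))) = 1/(2*(56/271)/(14 + 56/271)) = 1/(2*(56/271)/(3850/271)) = 1/(2*(56/271)*(271/3850)) = 1/(8/275) = 275/8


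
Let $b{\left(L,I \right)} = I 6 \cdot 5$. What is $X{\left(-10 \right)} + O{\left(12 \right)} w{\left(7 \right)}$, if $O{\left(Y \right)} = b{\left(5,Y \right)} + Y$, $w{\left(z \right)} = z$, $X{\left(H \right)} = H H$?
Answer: $2704$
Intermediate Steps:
$X{\left(H \right)} = H^{2}$
$b{\left(L,I \right)} = 30 I$ ($b{\left(L,I \right)} = 6 I 5 = 30 I$)
$O{\left(Y \right)} = 31 Y$ ($O{\left(Y \right)} = 30 Y + Y = 31 Y$)
$X{\left(-10 \right)} + O{\left(12 \right)} w{\left(7 \right)} = \left(-10\right)^{2} + 31 \cdot 12 \cdot 7 = 100 + 372 \cdot 7 = 100 + 2604 = 2704$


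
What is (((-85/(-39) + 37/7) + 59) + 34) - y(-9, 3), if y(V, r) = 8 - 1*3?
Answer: 26062/273 ≈ 95.465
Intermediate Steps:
y(V, r) = 5 (y(V, r) = 8 - 3 = 5)
(((-85/(-39) + 37/7) + 59) + 34) - y(-9, 3) = (((-85/(-39) + 37/7) + 59) + 34) - 1*5 = (((-85*(-1/39) + 37*(1/7)) + 59) + 34) - 5 = (((85/39 + 37/7) + 59) + 34) - 5 = ((2038/273 + 59) + 34) - 5 = (18145/273 + 34) - 5 = 27427/273 - 5 = 26062/273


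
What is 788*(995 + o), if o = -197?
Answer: 628824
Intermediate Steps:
788*(995 + o) = 788*(995 - 197) = 788*798 = 628824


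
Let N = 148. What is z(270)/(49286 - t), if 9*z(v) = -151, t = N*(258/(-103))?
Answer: -15553/46031778 ≈ -0.00033788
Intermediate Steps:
t = -38184/103 (t = 148*(258/(-103)) = 148*(258*(-1/103)) = 148*(-258/103) = -38184/103 ≈ -370.72)
z(v) = -151/9 (z(v) = (⅑)*(-151) = -151/9)
z(270)/(49286 - t) = -151/(9*(49286 - 1*(-38184/103))) = -151/(9*(49286 + 38184/103)) = -151/(9*5114642/103) = -151/9*103/5114642 = -15553/46031778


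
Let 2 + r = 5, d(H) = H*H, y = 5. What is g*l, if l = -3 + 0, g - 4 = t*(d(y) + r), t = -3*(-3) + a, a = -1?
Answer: -684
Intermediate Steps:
d(H) = H**2
r = 3 (r = -2 + 5 = 3)
t = 8 (t = -3*(-3) - 1 = 9 - 1 = 8)
g = 228 (g = 4 + 8*(5**2 + 3) = 4 + 8*(25 + 3) = 4 + 8*28 = 4 + 224 = 228)
l = -3
g*l = 228*(-3) = -684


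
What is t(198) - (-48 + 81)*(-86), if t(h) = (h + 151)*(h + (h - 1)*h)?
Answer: 13685034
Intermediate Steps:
t(h) = (151 + h)*(h + h*(-1 + h)) (t(h) = (151 + h)*(h + (-1 + h)*h) = (151 + h)*(h + h*(-1 + h)))
t(198) - (-48 + 81)*(-86) = 198²*(151 + 198) - (-48 + 81)*(-86) = 39204*349 - 33*(-86) = 13682196 - 1*(-2838) = 13682196 + 2838 = 13685034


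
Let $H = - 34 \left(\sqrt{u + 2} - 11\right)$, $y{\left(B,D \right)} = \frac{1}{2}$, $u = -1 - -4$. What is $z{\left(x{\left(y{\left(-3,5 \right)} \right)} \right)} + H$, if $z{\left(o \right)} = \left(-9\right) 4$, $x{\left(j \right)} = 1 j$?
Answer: $338 - 34 \sqrt{5} \approx 261.97$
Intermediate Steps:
$u = 3$ ($u = -1 + 4 = 3$)
$y{\left(B,D \right)} = \frac{1}{2}$
$x{\left(j \right)} = j$
$z{\left(o \right)} = -36$
$H = 374 - 34 \sqrt{5}$ ($H = - 34 \left(\sqrt{3 + 2} - 11\right) = - 34 \left(\sqrt{5} - 11\right) = - 34 \left(-11 + \sqrt{5}\right) = 374 - 34 \sqrt{5} \approx 297.97$)
$z{\left(x{\left(y{\left(-3,5 \right)} \right)} \right)} + H = -36 + \left(374 - 34 \sqrt{5}\right) = 338 - 34 \sqrt{5}$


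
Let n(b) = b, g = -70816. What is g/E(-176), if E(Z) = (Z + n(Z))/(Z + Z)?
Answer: -70816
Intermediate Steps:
E(Z) = 1 (E(Z) = (Z + Z)/(Z + Z) = (2*Z)/((2*Z)) = (2*Z)*(1/(2*Z)) = 1)
g/E(-176) = -70816/1 = -70816*1 = -70816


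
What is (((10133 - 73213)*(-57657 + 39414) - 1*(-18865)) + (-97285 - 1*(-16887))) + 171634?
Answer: 1150878541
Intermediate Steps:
(((10133 - 73213)*(-57657 + 39414) - 1*(-18865)) + (-97285 - 1*(-16887))) + 171634 = ((-63080*(-18243) + 18865) + (-97285 + 16887)) + 171634 = ((1150768440 + 18865) - 80398) + 171634 = (1150787305 - 80398) + 171634 = 1150706907 + 171634 = 1150878541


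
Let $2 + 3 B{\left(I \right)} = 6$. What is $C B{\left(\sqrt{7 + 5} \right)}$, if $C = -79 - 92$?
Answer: $-228$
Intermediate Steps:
$B{\left(I \right)} = \frac{4}{3}$ ($B{\left(I \right)} = - \frac{2}{3} + \frac{1}{3} \cdot 6 = - \frac{2}{3} + 2 = \frac{4}{3}$)
$C = -171$ ($C = -79 - 92 = -171$)
$C B{\left(\sqrt{7 + 5} \right)} = \left(-171\right) \frac{4}{3} = -228$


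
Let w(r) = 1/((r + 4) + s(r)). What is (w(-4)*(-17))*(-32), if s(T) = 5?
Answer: 544/5 ≈ 108.80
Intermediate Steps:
w(r) = 1/(9 + r) (w(r) = 1/((r + 4) + 5) = 1/((4 + r) + 5) = 1/(9 + r))
(w(-4)*(-17))*(-32) = (-17/(9 - 4))*(-32) = (-17/5)*(-32) = ((1/5)*(-17))*(-32) = -17/5*(-32) = 544/5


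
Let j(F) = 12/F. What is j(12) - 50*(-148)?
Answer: 7401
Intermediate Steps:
j(12) - 50*(-148) = 12/12 - 50*(-148) = 12*(1/12) + 7400 = 1 + 7400 = 7401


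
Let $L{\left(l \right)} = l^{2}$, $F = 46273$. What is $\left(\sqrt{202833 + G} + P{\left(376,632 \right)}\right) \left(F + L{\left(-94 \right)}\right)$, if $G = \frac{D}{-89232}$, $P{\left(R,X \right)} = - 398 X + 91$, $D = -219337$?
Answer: $-13856882505 + \frac{55109 \sqrt{597280648569}}{1716} \approx -1.3832 \cdot 10^{10}$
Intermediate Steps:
$P{\left(R,X \right)} = 91 - 398 X$
$G = \frac{219337}{89232}$ ($G = - \frac{219337}{-89232} = \left(-219337\right) \left(- \frac{1}{89232}\right) = \frac{219337}{89232} \approx 2.4581$)
$\left(\sqrt{202833 + G} + P{\left(376,632 \right)}\right) \left(F + L{\left(-94 \right)}\right) = \left(\sqrt{202833 + \frac{219337}{89232}} + \left(91 - 251536\right)\right) \left(46273 + \left(-94\right)^{2}\right) = \left(\sqrt{\frac{18099413593}{89232}} + \left(91 - 251536\right)\right) \left(46273 + 8836\right) = \left(\frac{\sqrt{597280648569}}{1716} - 251445\right) 55109 = \left(-251445 + \frac{\sqrt{597280648569}}{1716}\right) 55109 = -13856882505 + \frac{55109 \sqrt{597280648569}}{1716}$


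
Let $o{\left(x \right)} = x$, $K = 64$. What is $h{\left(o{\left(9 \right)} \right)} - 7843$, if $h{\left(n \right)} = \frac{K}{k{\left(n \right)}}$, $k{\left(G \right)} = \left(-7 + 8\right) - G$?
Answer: $-7851$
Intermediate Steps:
$k{\left(G \right)} = 1 - G$
$h{\left(n \right)} = \frac{64}{1 - n}$
$h{\left(o{\left(9 \right)} \right)} - 7843 = - \frac{64}{-1 + 9} - 7843 = - \frac{64}{8} - 7843 = \left(-64\right) \frac{1}{8} - 7843 = -8 - 7843 = -7851$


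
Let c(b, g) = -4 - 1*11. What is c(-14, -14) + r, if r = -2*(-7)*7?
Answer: 83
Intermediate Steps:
c(b, g) = -15 (c(b, g) = -4 - 11 = -15)
r = 98 (r = 14*7 = 98)
c(-14, -14) + r = -15 + 98 = 83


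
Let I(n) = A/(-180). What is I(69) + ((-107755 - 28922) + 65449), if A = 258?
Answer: -2136883/30 ≈ -71229.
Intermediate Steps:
I(n) = -43/30 (I(n) = 258/(-180) = 258*(-1/180) = -43/30)
I(69) + ((-107755 - 28922) + 65449) = -43/30 + ((-107755 - 28922) + 65449) = -43/30 + (-136677 + 65449) = -43/30 - 71228 = -2136883/30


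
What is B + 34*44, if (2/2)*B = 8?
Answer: 1504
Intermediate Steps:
B = 8
B + 34*44 = 8 + 34*44 = 8 + 1496 = 1504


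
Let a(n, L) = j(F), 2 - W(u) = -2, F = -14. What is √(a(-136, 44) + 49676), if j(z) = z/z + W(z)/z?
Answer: √2434159/7 ≈ 222.88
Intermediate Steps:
W(u) = 4 (W(u) = 2 - 1*(-2) = 2 + 2 = 4)
j(z) = 1 + 4/z (j(z) = z/z + 4/z = 1 + 4/z)
a(n, L) = 5/7 (a(n, L) = (4 - 14)/(-14) = -1/14*(-10) = 5/7)
√(a(-136, 44) + 49676) = √(5/7 + 49676) = √(347737/7) = √2434159/7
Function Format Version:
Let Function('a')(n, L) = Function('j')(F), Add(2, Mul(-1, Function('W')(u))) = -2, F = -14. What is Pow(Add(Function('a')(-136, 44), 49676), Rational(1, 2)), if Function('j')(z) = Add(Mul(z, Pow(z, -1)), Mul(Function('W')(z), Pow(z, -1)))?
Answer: Mul(Rational(1, 7), Pow(2434159, Rational(1, 2))) ≈ 222.88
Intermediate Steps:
Function('W')(u) = 4 (Function('W')(u) = Add(2, Mul(-1, -2)) = Add(2, 2) = 4)
Function('j')(z) = Add(1, Mul(4, Pow(z, -1))) (Function('j')(z) = Add(Mul(z, Pow(z, -1)), Mul(4, Pow(z, -1))) = Add(1, Mul(4, Pow(z, -1))))
Function('a')(n, L) = Rational(5, 7) (Function('a')(n, L) = Mul(Pow(-14, -1), Add(4, -14)) = Mul(Rational(-1, 14), -10) = Rational(5, 7))
Pow(Add(Function('a')(-136, 44), 49676), Rational(1, 2)) = Pow(Add(Rational(5, 7), 49676), Rational(1, 2)) = Pow(Rational(347737, 7), Rational(1, 2)) = Mul(Rational(1, 7), Pow(2434159, Rational(1, 2)))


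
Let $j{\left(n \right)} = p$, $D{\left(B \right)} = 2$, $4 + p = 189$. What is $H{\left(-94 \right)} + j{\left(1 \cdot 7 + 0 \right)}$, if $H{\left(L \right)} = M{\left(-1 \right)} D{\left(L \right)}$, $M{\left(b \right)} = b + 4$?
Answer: $191$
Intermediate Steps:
$p = 185$ ($p = -4 + 189 = 185$)
$M{\left(b \right)} = 4 + b$
$j{\left(n \right)} = 185$
$H{\left(L \right)} = 6$ ($H{\left(L \right)} = \left(4 - 1\right) 2 = 3 \cdot 2 = 6$)
$H{\left(-94 \right)} + j{\left(1 \cdot 7 + 0 \right)} = 6 + 185 = 191$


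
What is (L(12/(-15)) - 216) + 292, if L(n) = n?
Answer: 376/5 ≈ 75.200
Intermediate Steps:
(L(12/(-15)) - 216) + 292 = (12/(-15) - 216) + 292 = (12*(-1/15) - 216) + 292 = (-⅘ - 216) + 292 = -1084/5 + 292 = 376/5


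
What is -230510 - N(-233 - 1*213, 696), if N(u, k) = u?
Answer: -230064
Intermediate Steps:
-230510 - N(-233 - 1*213, 696) = -230510 - (-233 - 1*213) = -230510 - (-233 - 213) = -230510 - 1*(-446) = -230510 + 446 = -230064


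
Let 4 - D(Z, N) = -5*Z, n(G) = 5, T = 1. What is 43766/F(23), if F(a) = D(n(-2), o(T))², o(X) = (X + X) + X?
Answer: 43766/841 ≈ 52.040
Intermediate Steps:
o(X) = 3*X (o(X) = 2*X + X = 3*X)
D(Z, N) = 4 + 5*Z (D(Z, N) = 4 - (-5)*Z = 4 + 5*Z)
F(a) = 841 (F(a) = (4 + 5*5)² = (4 + 25)² = 29² = 841)
43766/F(23) = 43766/841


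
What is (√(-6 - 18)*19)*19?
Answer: 722*I*√6 ≈ 1768.5*I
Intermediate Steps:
(√(-6 - 18)*19)*19 = (√(-24)*19)*19 = ((2*I*√6)*19)*19 = (38*I*√6)*19 = 722*I*√6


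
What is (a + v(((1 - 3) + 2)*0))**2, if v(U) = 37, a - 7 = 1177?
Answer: 1490841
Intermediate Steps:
a = 1184 (a = 7 + 1177 = 1184)
(a + v(((1 - 3) + 2)*0))**2 = (1184 + 37)**2 = 1221**2 = 1490841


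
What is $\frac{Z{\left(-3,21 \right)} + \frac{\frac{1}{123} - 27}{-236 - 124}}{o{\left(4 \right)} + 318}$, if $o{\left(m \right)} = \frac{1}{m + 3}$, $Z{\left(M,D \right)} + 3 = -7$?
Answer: $- \frac{76909}{2465289} \approx -0.031197$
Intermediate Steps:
$Z{\left(M,D \right)} = -10$ ($Z{\left(M,D \right)} = -3 - 7 = -10$)
$o{\left(m \right)} = \frac{1}{3 + m}$
$\frac{Z{\left(-3,21 \right)} + \frac{\frac{1}{123} - 27}{-236 - 124}}{o{\left(4 \right)} + 318} = \frac{-10 + \frac{\frac{1}{123} - 27}{-236 - 124}}{\frac{1}{3 + 4} + 318} = \frac{-10 + \frac{\frac{1}{123} - 27}{-360}}{\frac{1}{7} + 318} = \frac{-10 - - \frac{83}{1107}}{\frac{1}{7} + 318} = \frac{-10 + \frac{83}{1107}}{\frac{2227}{7}} = \left(- \frac{10987}{1107}\right) \frac{7}{2227} = - \frac{76909}{2465289}$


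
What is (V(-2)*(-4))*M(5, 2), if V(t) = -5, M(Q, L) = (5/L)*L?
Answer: 100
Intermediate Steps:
M(Q, L) = 5
(V(-2)*(-4))*M(5, 2) = -5*(-4)*5 = 20*5 = 100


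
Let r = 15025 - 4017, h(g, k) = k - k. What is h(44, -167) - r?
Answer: -11008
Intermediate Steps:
h(g, k) = 0
r = 11008
h(44, -167) - r = 0 - 1*11008 = 0 - 11008 = -11008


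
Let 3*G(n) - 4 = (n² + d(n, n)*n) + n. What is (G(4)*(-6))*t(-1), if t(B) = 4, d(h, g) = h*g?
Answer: -704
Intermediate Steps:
d(h, g) = g*h
G(n) = 4/3 + n/3 + n²/3 + n³/3 (G(n) = 4/3 + ((n² + (n*n)*n) + n)/3 = 4/3 + ((n² + n²*n) + n)/3 = 4/3 + ((n² + n³) + n)/3 = 4/3 + (n + n² + n³)/3 = 4/3 + (n/3 + n²/3 + n³/3) = 4/3 + n/3 + n²/3 + n³/3)
(G(4)*(-6))*t(-1) = ((4/3 + (⅓)*4 + (⅓)*4² + (⅓)*4³)*(-6))*4 = ((4/3 + 4/3 + (⅓)*16 + (⅓)*64)*(-6))*4 = ((4/3 + 4/3 + 16/3 + 64/3)*(-6))*4 = ((88/3)*(-6))*4 = -176*4 = -704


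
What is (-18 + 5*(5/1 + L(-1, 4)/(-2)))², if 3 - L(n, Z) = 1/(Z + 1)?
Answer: 0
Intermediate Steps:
L(n, Z) = 3 - 1/(1 + Z) (L(n, Z) = 3 - 1/(Z + 1) = 3 - 1/(1 + Z))
(-18 + 5*(5/1 + L(-1, 4)/(-2)))² = (-18 + 5*(5/1 + ((2 + 3*4)/(1 + 4))/(-2)))² = (-18 + 5*(5*1 + ((2 + 12)/5)*(-½)))² = (-18 + 5*(5 + ((⅕)*14)*(-½)))² = (-18 + 5*(5 + (14/5)*(-½)))² = (-18 + 5*(5 - 7/5))² = (-18 + 5*(18/5))² = (-18 + 18)² = 0² = 0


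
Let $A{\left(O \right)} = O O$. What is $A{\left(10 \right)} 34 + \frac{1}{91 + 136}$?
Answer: $\frac{771801}{227} \approx 3400.0$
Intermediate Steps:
$A{\left(O \right)} = O^{2}$
$A{\left(10 \right)} 34 + \frac{1}{91 + 136} = 10^{2} \cdot 34 + \frac{1}{91 + 136} = 100 \cdot 34 + \frac{1}{227} = 3400 + \frac{1}{227} = \frac{771801}{227}$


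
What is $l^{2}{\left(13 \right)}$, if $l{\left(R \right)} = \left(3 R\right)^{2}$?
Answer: $2313441$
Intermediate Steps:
$l{\left(R \right)} = 9 R^{2}$
$l^{2}{\left(13 \right)} = \left(9 \cdot 13^{2}\right)^{2} = \left(9 \cdot 169\right)^{2} = 1521^{2} = 2313441$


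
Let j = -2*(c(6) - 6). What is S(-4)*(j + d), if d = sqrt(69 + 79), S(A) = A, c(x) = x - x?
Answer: -48 - 8*sqrt(37) ≈ -96.662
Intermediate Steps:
c(x) = 0
j = 12 (j = -2*(0 - 6) = -2*(-6) = 12)
d = 2*sqrt(37) (d = sqrt(148) = 2*sqrt(37) ≈ 12.166)
S(-4)*(j + d) = -4*(12 + 2*sqrt(37)) = -48 - 8*sqrt(37)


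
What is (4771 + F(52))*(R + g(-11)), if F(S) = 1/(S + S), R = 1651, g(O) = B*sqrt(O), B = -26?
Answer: 63015495/8 - 496185*I*sqrt(11)/4 ≈ 7.8769e+6 - 4.1142e+5*I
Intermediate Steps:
g(O) = -26*sqrt(O)
F(S) = 1/(2*S)
(4771 + F(52))*(R + g(-11)) = (4771 + (1/2)/52)*(1651 - 26*I*sqrt(11)) = (4771 + (1/2)*(1/52))*(1651 - 26*I*sqrt(11)) = (4771 + 1/104)*(1651 - 26*I*sqrt(11)) = 496185*(1651 - 26*I*sqrt(11))/104 = 63015495/8 - 496185*I*sqrt(11)/4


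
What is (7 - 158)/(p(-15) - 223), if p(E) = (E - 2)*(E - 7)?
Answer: -1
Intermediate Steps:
p(E) = (-7 + E)*(-2 + E) (p(E) = (-2 + E)*(-7 + E) = (-7 + E)*(-2 + E))
(7 - 158)/(p(-15) - 223) = (7 - 158)/((14 + (-15)² - 9*(-15)) - 223) = -151/((14 + 225 + 135) - 223) = -151/(374 - 223) = -151/151 = -151*1/151 = -1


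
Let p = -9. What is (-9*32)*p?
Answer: 2592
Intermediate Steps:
(-9*32)*p = -9*32*(-9) = -288*(-9) = 2592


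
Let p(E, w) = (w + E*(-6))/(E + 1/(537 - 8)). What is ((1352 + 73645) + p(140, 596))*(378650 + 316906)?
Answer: 429252627599444/8229 ≈ 5.2163e+10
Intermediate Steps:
p(E, w) = (w - 6*E)/(1/529 + E) (p(E, w) = (w - 6*E)/(E + 1/529) = (w - 6*E)/(1/529 + E))
((1352 + 73645) + p(140, 596))*(378650 + 316906) = ((1352 + 73645) + 529*(596 - 6*140)/(1 + 529*140))*(378650 + 316906) = (74997 + 529*(596 - 840)/(1 + 74060))*695556 = (74997 + 529*(-244)/74061)*695556 = (74997 + 529*(1/74061)*(-244))*695556 = (74997 - 129076/74061)*695556 = (5554223741/74061)*695556 = 429252627599444/8229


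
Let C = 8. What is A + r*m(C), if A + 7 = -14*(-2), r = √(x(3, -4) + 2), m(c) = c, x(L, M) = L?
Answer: 21 + 8*√5 ≈ 38.889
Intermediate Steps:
r = √5 (r = √(3 + 2) = √5 ≈ 2.2361)
A = 21 (A = -7 - 14*(-2) = -7 + 28 = 21)
A + r*m(C) = 21 + √5*8 = 21 + 8*√5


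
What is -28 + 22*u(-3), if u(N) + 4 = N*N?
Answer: 82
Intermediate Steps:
u(N) = -4 + N² (u(N) = -4 + N*N = -4 + N²)
-28 + 22*u(-3) = -28 + 22*(-4 + (-3)²) = -28 + 22*(-4 + 9) = -28 + 22*5 = -28 + 110 = 82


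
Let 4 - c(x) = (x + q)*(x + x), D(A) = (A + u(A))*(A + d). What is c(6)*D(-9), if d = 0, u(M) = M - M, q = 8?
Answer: -13284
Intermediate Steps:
u(M) = 0
D(A) = A**2 (D(A) = (A + 0)*(A + 0) = A*A = A**2)
c(x) = 4 - 2*x*(8 + x) (c(x) = 4 - (x + 8)*(x + x) = 4 - (8 + x)*2*x = 4 - 2*x*(8 + x))
c(6)*D(-9) = (4 - 16*6 - 2*6**2)*(-9)**2 = (4 - 96 - 2*36)*81 = (4 - 96 - 72)*81 = -164*81 = -13284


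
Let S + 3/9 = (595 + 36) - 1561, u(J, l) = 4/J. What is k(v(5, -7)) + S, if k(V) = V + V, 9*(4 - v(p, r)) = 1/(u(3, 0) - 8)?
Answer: -9223/10 ≈ -922.30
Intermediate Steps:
v(p, r) = 241/60 (v(p, r) = 4 - 1/(9*(4/3 - 8)) = 4 - 1/(9*(-20/3)) = 4 - ⅑*(-3/20) = 4 + 1/60 = 241/60)
k(V) = 2*V
S = -2791/3 (S = -⅓ + ((595 + 36) - 1561) = -⅓ + (631 - 1561) = -⅓ - 930 = -2791/3 ≈ -930.33)
k(v(5, -7)) + S = 2*(241/60) - 2791/3 = 241/30 - 2791/3 = -9223/10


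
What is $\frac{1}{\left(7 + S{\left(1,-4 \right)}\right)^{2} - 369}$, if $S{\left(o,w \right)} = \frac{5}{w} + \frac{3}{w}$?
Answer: $- \frac{1}{344} \approx -0.002907$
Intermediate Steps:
$S{\left(o,w \right)} = \frac{8}{w}$
$\frac{1}{\left(7 + S{\left(1,-4 \right)}\right)^{2} - 369} = \frac{1}{\left(7 + \frac{8}{-4}\right)^{2} - 369} = \frac{1}{\left(7 + 8 \left(- \frac{1}{4}\right)\right)^{2} - 369} = \frac{1}{\left(7 - 2\right)^{2} - 369} = \frac{1}{5^{2} - 369} = \frac{1}{25 - 369} = \frac{1}{-344} = - \frac{1}{344}$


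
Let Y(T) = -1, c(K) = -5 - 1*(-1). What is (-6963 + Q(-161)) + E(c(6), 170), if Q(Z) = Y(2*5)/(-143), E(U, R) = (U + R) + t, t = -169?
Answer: -996137/143 ≈ -6966.0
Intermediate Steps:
c(K) = -4 (c(K) = -5 + 1 = -4)
E(U, R) = -169 + R + U (E(U, R) = (U + R) - 169 = (R + U) - 169 = -169 + R + U)
Q(Z) = 1/143 (Q(Z) = -1/(-143) = -1*(-1/143) = 1/143)
(-6963 + Q(-161)) + E(c(6), 170) = (-6963 + 1/143) + (-169 + 170 - 4) = -995708/143 - 3 = -996137/143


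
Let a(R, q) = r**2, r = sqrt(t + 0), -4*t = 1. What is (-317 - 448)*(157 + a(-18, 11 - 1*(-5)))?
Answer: -479655/4 ≈ -1.1991e+5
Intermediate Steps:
t = -1/4 (t = -1/4*1 = -1/4 ≈ -0.25000)
r = I/2 (r = sqrt(-1/4 + 0) = sqrt(-1/4) = I/2 ≈ 0.5*I)
a(R, q) = -1/4 (a(R, q) = (I/2)**2 = -1/4)
(-317 - 448)*(157 + a(-18, 11 - 1*(-5))) = (-317 - 448)*(157 - 1/4) = -765*627/4 = -479655/4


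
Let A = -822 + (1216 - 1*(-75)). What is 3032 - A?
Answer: 2563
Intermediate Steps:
A = 469 (A = -822 + (1216 + 75) = -822 + 1291 = 469)
3032 - A = 3032 - 1*469 = 3032 - 469 = 2563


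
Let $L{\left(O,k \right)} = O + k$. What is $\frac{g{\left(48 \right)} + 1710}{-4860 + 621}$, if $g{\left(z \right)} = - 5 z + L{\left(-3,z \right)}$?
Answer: $- \frac{505}{1413} \approx -0.3574$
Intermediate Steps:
$g{\left(z \right)} = -3 - 4 z$ ($g{\left(z \right)} = - 5 z + \left(-3 + z\right) = -3 - 4 z$)
$\frac{g{\left(48 \right)} + 1710}{-4860 + 621} = \frac{\left(-3 - 192\right) + 1710}{-4860 + 621} = \frac{\left(-3 - 192\right) + 1710}{-4239} = \left(-195 + 1710\right) \left(- \frac{1}{4239}\right) = 1515 \left(- \frac{1}{4239}\right) = - \frac{505}{1413}$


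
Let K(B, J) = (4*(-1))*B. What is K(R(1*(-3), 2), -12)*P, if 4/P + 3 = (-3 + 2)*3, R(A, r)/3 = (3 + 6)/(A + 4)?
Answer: 72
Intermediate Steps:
R(A, r) = 27/(4 + A) (R(A, r) = 3*((3 + 6)/(A + 4)) = 3*(9/(4 + A)) = 27/(4 + A))
K(B, J) = -4*B
P = -2/3 (P = 4/(-3 + (-3 + 2)*3) = 4/(-3 - 1*3) = 4/(-3 - 3) = 4/(-6) = 4*(-1/6) = -2/3 ≈ -0.66667)
K(R(1*(-3), 2), -12)*P = -108/(4 + 1*(-3))*(-2/3) = -108/(4 - 3)*(-2/3) = -108/1*(-2/3) = -108*(-2/3) = 72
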